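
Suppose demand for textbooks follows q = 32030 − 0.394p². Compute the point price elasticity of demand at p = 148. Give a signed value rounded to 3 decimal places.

dq/dp = −2·0.394·p = -116.624. At p = 148, q = 23399.824.
Ed = (dq/dp)·(p/q) = (-116.624) × (148/23399.824) = -0.73762…

-0.738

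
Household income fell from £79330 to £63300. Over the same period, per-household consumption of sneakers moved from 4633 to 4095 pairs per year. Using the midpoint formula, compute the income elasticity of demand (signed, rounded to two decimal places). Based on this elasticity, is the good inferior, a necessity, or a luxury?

%ΔQ = (4095 − 4633)/[( 4633 + 4095)/2] = -538/4364 = -0.123281…
%ΔIncome = (63300 − 79330)/[( 79330 + 63300)/2] = -16030/71315 = -0.224777…
E_income = (-538/4364) / (-16030/71315) = 0.5484…
0 < E_income < 1 ⇒ normal good, necessity.

0.55; necessity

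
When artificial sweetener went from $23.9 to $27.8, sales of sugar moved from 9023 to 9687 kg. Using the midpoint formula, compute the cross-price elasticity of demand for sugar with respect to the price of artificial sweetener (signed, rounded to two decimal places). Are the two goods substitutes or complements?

%ΔQ_{sugar} = (9687 − 9023)/avg = 664/9355 = 0.070978…
%ΔP_{artificial sweetener} = (27.8 − 23.9)/avg = 3.9/25.85 = 0.150870…
E_cross = (664/9355) / (3.9/25.85) = 0.4704…
E_cross > 0 ⇒ the goods are substitutes.

0.47; substitutes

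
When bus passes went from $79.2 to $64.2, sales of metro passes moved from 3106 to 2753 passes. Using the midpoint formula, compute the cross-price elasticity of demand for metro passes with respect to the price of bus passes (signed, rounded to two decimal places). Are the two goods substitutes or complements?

%ΔQ_{metro passes} = (2753 − 3106)/avg = -353/2929.5 = -0.120498…
%ΔP_{bus passes} = (64.2 − 79.2)/avg = -15/71.7 = -0.209205…
E_cross = (-353/2929.5) / (-15/71.7) = 0.5759…
E_cross > 0 ⇒ the goods are substitutes.

0.58; substitutes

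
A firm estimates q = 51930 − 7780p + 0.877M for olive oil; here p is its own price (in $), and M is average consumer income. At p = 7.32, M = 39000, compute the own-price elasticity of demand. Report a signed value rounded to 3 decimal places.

-1.951

At the given values, q = 51930 − 7780(7.32) + 0.877(39000) = 29183.4.
∂q/∂p = −7780.
E = (-7780) × (7.32/29183.4) = -1.95143…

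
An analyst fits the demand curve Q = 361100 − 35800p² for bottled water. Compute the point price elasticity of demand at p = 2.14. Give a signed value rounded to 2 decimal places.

dQ/dp = −2·35800·p = -153224. At p = 2.14, Q = 197150.32.
Ed = (dQ/dp)·(p/Q) = (-153224) × (2.14/197150.32) = -1.6631…

-1.66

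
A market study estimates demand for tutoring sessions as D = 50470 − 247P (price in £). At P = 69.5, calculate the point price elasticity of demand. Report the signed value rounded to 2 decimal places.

-0.52

dD/dP = −247. At P = 69.5, D = 50470 − 247(69.5) = 33303.5.
Ed = (dD/dP)·(P/D) = −247 × (69.5/33303.5) = -0.5154…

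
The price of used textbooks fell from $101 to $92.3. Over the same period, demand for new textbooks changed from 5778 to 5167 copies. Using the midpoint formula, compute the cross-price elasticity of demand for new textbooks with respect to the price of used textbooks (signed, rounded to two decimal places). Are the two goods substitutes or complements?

%ΔQ_{new textbooks} = (5167 − 5778)/avg = -611/5472.5 = -0.111649…
%ΔP_{used textbooks} = (92.3 − 101)/avg = -8.7/96.65 = -0.090015…
E_cross = (-611/5472.5) / (-8.7/96.65) = 1.2403…
E_cross > 0 ⇒ the goods are substitutes.

1.24; substitutes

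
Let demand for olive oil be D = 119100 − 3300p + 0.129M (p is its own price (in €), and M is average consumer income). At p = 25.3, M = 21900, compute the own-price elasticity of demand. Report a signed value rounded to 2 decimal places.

At the given values, D = 119100 − 3300(25.3) + 0.129(21900) = 38435.1.
∂D/∂p = −3300.
E = (-3300) × (25.3/38435.1) = -2.1722…

-2.17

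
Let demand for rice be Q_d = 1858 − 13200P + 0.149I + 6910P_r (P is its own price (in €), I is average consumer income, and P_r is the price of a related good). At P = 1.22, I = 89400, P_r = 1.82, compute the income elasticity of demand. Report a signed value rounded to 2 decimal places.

1.14

At the given values, Q_d = 1858 − 13200(1.22) + 0.149(89400) + 6910(1.82) = 11650.8.
∂Q_d/∂I = 0.149.
E = (0.149) × (89400/11650.8) = 1.1433…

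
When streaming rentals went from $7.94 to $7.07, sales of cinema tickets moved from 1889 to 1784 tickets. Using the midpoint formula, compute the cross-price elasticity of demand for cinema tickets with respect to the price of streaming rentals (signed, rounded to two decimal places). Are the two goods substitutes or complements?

%ΔQ_{cinema tickets} = (1784 − 1889)/avg = -105/1836.5 = -0.057173…
%ΔP_{streaming rentals} = (7.07 − 7.94)/avg = -0.87/7.505 = -0.115922…
E_cross = (-105/1836.5) / (-0.87/7.505) = 0.4932…
E_cross > 0 ⇒ the goods are substitutes.

0.49; substitutes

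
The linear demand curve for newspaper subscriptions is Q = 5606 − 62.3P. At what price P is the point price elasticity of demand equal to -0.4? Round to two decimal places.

Ed = −62.3P/(5606 − 62.3P). Set this equal to -0.4:
62.3P = 0.4·(5606 − 62.3P) ⇒ 62.3P(1 + 0.4) = 0.4·5606
P = 0.4·5606 / (62.3·1.4) = 25.7096…

25.71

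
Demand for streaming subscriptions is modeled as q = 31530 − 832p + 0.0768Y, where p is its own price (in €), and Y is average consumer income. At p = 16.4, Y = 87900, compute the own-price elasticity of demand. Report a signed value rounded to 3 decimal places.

At the given values, q = 31530 − 832(16.4) + 0.0768(87900) = 24635.92.
∂q/∂p = −832.
E = (-832) × (16.4/24635.92) = -0.55385…

-0.554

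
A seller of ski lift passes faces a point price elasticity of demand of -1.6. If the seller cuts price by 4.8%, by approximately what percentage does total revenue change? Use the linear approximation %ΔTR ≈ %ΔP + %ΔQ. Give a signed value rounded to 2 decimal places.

%ΔQ ≈ Ed × %ΔP = (-1.6) × (-4.8%) = +7.6800%
%ΔTR ≈ %ΔP + %ΔQ = (-4.8%) + (+7.6800%) = +2.8800%

+2.88%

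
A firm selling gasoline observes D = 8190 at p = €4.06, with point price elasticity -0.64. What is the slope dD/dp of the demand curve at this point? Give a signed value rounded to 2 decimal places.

-1291.03

Ed = (dD/dp)·(p/D) ⇒ dD/dp = Ed·D/p = (-0.64)·8190/4.06 = -1291.0344…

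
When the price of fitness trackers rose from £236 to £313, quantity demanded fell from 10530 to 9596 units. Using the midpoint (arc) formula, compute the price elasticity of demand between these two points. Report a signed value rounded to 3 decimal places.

-0.331

%ΔQ = (9596 − 10530) / [(10530 + 9596)/2] = -934/10063 = -0.092815…
%ΔP = (313 − 236) / [(236 + 313)/2] = 77/274.5 = 0.280510…
Arc Ed = %ΔQ / %ΔP = (-934/10063) / (77/274.5) = -0.33088…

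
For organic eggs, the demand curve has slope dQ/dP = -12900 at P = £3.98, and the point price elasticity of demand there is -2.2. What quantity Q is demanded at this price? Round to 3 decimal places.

Ed = (dQ/dP)·(P/Q) ⇒ Q = (dQ/dP)·P/Ed = (-12900)·3.98/(-2.2) = 23337.27272…

23337.273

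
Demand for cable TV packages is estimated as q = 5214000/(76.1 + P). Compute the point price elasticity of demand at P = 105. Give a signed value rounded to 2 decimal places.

-0.58

dq/dP = −5214000/(76.1 + P)² = -158.977. At P = 105, q = 28790.7.
Ed = (dq/dP)·(P/q) = (-158.977) × (105/28790.7) = -0.5797…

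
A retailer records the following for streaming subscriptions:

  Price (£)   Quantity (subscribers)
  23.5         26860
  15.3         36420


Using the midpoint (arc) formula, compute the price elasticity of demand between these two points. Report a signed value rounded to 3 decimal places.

-0.715

%ΔQ = (36420 − 26860) / [(26860 + 36420)/2] = 9560/31640 = 0.302149…
%ΔP = (15.3 − 23.5) / [(23.5 + 15.3)/2] = -8.2/19.4 = -0.422680…
Arc Ed = %ΔQ / %ΔP = (9560/31640) / (-8.2/19.4) = -0.71484…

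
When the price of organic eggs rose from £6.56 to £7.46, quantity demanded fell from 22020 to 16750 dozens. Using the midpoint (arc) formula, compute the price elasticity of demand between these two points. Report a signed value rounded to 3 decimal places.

%ΔQ = (16750 − 22020) / [(22020 + 16750)/2] = -5270/19385 = -0.271859…
%ΔP = (7.46 − 6.56) / [(6.56 + 7.46)/2] = 0.9/7.01 = 0.128388…
Arc Ed = %ΔQ / %ΔP = (-5270/19385) / (0.9/7.01) = -2.11748…

-2.117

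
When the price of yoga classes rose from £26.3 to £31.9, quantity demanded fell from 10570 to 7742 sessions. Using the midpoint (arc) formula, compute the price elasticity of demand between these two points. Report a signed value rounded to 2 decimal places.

-1.61

%ΔQ = (7742 − 10570) / [(10570 + 7742)/2] = -2828/9156 = -0.308868…
%ΔP = (31.9 − 26.3) / [(26.3 + 31.9)/2] = 5.6/29.1 = 0.192439…
Arc Ed = %ΔQ / %ΔP = (-2828/9156) / (5.6/29.1) = -1.6050…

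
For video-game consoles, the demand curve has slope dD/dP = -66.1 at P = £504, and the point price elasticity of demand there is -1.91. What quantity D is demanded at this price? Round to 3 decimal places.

Ed = (dD/dP)·(P/D) ⇒ D = (dD/dP)·P/Ed = (-66.1)·504/(-1.91) = 17442.09424…

17442.094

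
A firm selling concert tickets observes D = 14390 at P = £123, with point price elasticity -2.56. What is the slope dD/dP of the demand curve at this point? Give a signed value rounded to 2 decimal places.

-299.50

Ed = (dD/dP)·(P/D) ⇒ dD/dP = Ed·D/P = (-2.56)·14390/123 = -299.4991…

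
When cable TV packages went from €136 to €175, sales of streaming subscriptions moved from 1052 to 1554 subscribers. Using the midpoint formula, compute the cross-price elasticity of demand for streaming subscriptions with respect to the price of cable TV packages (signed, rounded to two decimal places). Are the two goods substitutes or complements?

1.54; substitutes

%ΔQ_{streaming subscriptions} = (1554 − 1052)/avg = 502/1303 = 0.385264…
%ΔP_{cable TV packages} = (175 − 136)/avg = 39/155.5 = 0.250803…
E_cross = (502/1303) / (39/155.5) = 1.5361…
E_cross > 0 ⇒ the goods are substitutes.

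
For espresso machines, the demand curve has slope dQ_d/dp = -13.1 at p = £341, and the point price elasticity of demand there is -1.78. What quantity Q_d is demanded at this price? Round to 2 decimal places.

Ed = (dQ_d/dp)·(p/Q_d) ⇒ Q_d = (dQ_d/dp)·p/Ed = (-13.1)·341/(-1.78) = 2509.6067…

2509.61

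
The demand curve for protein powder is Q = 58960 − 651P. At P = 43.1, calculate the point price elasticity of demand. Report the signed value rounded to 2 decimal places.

-0.91

dQ/dP = −651. At P = 43.1, Q = 58960 − 651(43.1) = 30901.9.
Ed = (dQ/dP)·(P/Q) = −651 × (43.1/30901.9) = -0.9079…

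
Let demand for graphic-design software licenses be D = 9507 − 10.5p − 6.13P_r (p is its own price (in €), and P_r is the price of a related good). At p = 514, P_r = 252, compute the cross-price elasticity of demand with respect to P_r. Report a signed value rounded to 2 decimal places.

At the given values, D = 9507 − 10.5(514) − 6.13(252) = 2565.24.
∂D/∂P_r = -6.13.
E = (-6.13) × (252/2565.24) = -0.6021…

-0.60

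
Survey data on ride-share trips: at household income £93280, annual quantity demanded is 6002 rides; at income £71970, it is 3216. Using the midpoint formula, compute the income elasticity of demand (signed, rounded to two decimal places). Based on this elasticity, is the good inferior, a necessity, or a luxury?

2.34; luxury

%ΔQ = (3216 − 6002)/[( 6002 + 3216)/2] = -2786/4609 = -0.604469…
%ΔIncome = (71970 − 93280)/[( 93280 + 71970)/2] = -21310/82625 = -0.257912…
E_income = (-2786/4609) / (-21310/82625) = 2.3437…
E_income > 1 ⇒ normal good, luxury.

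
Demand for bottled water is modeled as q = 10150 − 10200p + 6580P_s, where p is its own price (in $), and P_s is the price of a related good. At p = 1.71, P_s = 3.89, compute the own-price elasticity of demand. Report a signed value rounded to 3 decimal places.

At the given values, q = 10150 − 10200(1.71) + 6580(3.89) = 18304.2.
∂q/∂p = −10200.
E = (-10200) × (1.71/18304.2) = -0.95289…

-0.953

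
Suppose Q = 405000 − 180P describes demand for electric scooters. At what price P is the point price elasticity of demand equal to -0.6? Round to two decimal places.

843.75

Ed = −180P/(405000 − 180P). Set this equal to -0.6:
180P = 0.6·(405000 − 180P) ⇒ 180P(1 + 0.6) = 0.6·405000
P = 0.6·405000 / (180·1.6) = 843.75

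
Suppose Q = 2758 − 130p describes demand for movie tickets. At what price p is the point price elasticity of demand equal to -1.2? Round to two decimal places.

11.57

Ed = −130p/(2758 − 130p). Set this equal to -1.2:
130p = 1.2·(2758 − 130p) ⇒ 130p(1 + 1.2) = 1.2·2758
p = 1.2·2758 / (130·2.2) = 11.5720…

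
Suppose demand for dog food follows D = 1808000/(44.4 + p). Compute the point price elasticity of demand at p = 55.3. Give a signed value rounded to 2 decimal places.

-0.55

dD/dp = −1808000/(44.4 + p)² = -181.89. At p = 55.3, D = 18134.4.
Ed = (dD/dp)·(p/D) = (-181.89) × (55.3/18134.4) = -0.5546…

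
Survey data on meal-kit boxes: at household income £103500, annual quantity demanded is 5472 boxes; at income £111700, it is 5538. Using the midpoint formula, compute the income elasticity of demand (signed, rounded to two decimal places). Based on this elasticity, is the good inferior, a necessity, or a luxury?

0.16; necessity

%ΔQ = (5538 − 5472)/[( 5472 + 5538)/2] = 66/5505 = 0.011989…
%ΔIncome = (111700 − 103500)/[( 103500 + 111700)/2] = 8200/107600 = 0.076208…
E_income = (66/5505) / (8200/107600) = 0.1573…
0 < E_income < 1 ⇒ normal good, necessity.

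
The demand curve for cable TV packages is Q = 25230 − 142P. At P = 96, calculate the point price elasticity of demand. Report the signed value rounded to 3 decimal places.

dQ/dP = −142. At P = 96, Q = 25230 − 142(96) = 11598.
Ed = (dQ/dP)·(P/Q) = −142 × (96/11598) = -1.17537…

-1.175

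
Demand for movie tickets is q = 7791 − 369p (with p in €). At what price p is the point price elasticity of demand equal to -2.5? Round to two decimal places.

Ed = −369p/(7791 − 369p). Set this equal to -2.5:
369p = 2.5·(7791 − 369p) ⇒ 369p(1 + 2.5) = 2.5·7791
p = 2.5·7791 / (369·3.5) = 15.0813…

15.08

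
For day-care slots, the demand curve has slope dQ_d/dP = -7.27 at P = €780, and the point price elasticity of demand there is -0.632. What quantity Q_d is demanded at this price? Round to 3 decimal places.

8972.468

Ed = (dQ_d/dP)·(P/Q_d) ⇒ Q_d = (dQ_d/dP)·P/Ed = (-7.27)·780/(-0.632) = 8972.46835…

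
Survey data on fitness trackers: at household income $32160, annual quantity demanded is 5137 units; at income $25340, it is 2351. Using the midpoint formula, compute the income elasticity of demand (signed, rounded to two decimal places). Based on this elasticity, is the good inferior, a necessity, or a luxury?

3.14; luxury

%ΔQ = (2351 − 5137)/[( 5137 + 2351)/2] = -2786/3744 = -0.744123…
%ΔIncome = (25340 − 32160)/[( 32160 + 25340)/2] = -6820/28750 = -0.237217…
E_income = (-2786/3744) / (-6820/28750) = 3.1368…
E_income > 1 ⇒ normal good, luxury.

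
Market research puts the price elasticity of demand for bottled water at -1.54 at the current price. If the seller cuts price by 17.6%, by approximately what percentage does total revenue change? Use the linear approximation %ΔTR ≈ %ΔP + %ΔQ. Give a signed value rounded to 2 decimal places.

%ΔQ ≈ Ed × %ΔP = (-1.54) × (-17.6%) = +27.1040%
%ΔTR ≈ %ΔP + %ΔQ = (-17.6%) + (+27.1040%) = +9.5040%

+9.50%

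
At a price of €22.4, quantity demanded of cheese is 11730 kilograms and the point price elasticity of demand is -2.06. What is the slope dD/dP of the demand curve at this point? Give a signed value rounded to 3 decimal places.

-1078.741

Ed = (dD/dP)·(P/D) ⇒ dD/dP = Ed·D/P = (-2.06)·11730/22.4 = -1078.74107…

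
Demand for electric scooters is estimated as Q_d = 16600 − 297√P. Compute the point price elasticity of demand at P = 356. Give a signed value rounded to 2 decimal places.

dQ_d/dP = −297/(2√P) = -7.87048. At P = 356, Q_d = 10996.2.
Ed = (dQ_d/dP)·(P/Q_d) = (-7.87048) × (356/10996.2) = -0.2548…

-0.25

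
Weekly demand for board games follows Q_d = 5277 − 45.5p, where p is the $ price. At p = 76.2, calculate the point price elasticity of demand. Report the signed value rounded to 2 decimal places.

dQ_d/dp = −45.5. At p = 76.2, Q_d = 5277 − 45.5(76.2) = 1809.9.
Ed = (dQ_d/dp)·(p/Q_d) = −45.5 × (76.2/1809.9) = -1.9156…

-1.92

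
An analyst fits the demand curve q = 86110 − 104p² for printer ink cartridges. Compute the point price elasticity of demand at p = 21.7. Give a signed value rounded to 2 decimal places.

-2.64

dq/dp = −2·104·p = -4513.6. At p = 21.7, q = 37137.44.
Ed = (dq/dp)·(p/q) = (-4513.6) × (21.7/37137.44) = -2.6373…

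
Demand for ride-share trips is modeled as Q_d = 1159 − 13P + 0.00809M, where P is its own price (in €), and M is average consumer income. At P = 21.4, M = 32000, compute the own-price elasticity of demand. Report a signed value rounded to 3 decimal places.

At the given values, Q_d = 1159 − 13(21.4) + 0.00809(32000) = 1139.68.
∂Q_d/∂P = −13.
E = (-13) × (21.4/1139.68) = -0.24410…

-0.244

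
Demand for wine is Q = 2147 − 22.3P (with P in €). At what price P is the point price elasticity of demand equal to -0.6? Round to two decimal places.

Ed = −22.3P/(2147 − 22.3P). Set this equal to -0.6:
22.3P = 0.6·(2147 − 22.3P) ⇒ 22.3P(1 + 0.6) = 0.6·2147
P = 0.6·2147 / (22.3·1.6) = 36.1042…

36.10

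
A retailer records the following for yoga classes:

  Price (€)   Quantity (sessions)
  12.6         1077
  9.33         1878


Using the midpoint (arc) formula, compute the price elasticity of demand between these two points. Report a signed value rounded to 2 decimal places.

%ΔQ = (1878 − 1077) / [(1077 + 1878)/2] = 801/1477.5 = 0.542131…
%ΔP = (9.33 − 12.6) / [(12.6 + 9.33)/2] = -3.27/10.965 = -0.298221…
Arc Ed = %ΔQ / %ΔP = (801/1477.5) / (-3.27/10.965) = -1.8178…

-1.82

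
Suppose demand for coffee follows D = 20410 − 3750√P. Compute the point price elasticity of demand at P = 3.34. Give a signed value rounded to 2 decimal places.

dD/dP = −3750/(2√P) = -1025.95. At P = 3.34, D = 13556.6.
Ed = (dD/dP)·(P/D) = (-1025.95) × (3.34/13556.6) = -0.2527…

-0.25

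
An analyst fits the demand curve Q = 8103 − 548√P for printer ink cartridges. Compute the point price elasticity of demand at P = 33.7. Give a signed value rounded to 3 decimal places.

-0.323

dQ/dP = −548/(2√P) = -47.1993. At P = 33.7, Q = 4921.77.
Ed = (dQ/dP)·(P/Q) = (-47.1993) × (33.7/4921.77) = -0.32318…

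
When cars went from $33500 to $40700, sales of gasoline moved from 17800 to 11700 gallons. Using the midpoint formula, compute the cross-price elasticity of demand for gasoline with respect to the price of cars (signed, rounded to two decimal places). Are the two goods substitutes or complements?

%ΔQ_{gasoline} = (11700 − 17800)/avg = -6100/14750 = -0.413559…
%ΔP_{cars} = (40700 − 33500)/avg = 7200/37100 = 0.194070…
E_cross = (-6100/14750) / (7200/37100) = -2.1309…
E_cross < 0 ⇒ the goods are complements.

-2.13; complements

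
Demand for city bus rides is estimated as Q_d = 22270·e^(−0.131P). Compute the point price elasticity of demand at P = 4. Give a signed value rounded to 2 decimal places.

dQ_d/dP = −0.131·Q_d = -1727.51. At P = 4, Q_d = 13187.1.
Ed = (dQ_d/dP)·(P/Q_d) = (-1727.51) × (4/13187.1) = -0.524

-0.52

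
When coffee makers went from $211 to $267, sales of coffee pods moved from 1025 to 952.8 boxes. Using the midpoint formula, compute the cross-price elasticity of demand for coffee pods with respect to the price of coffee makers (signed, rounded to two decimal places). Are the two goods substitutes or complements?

%ΔQ_{coffee pods} = (952.8 − 1025)/avg = -72.2/988.9 = -0.073010…
%ΔP_{coffee makers} = (267 − 211)/avg = 56/239 = 0.234309…
E_cross = (-72.2/988.9) / (56/239) = -0.3115…
E_cross < 0 ⇒ the goods are complements.

-0.31; complements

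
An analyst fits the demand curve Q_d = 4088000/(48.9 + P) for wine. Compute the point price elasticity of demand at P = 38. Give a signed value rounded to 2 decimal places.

-0.44

dQ_d/dP = −4088000/(48.9 + P)² = -541.342. At P = 38, Q_d = 47042.6.
Ed = (dQ_d/dP)·(P/Q_d) = (-541.342) × (38/47042.6) = -0.4372…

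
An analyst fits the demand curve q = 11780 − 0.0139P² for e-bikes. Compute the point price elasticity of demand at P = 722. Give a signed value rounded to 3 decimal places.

dq/dP = −2·0.0139·P = -20.0716. At P = 722, q = 4534.1524.
Ed = (dq/dP)·(P/q) = (-20.0716) × (722/4534.1524) = -3.19612…

-3.196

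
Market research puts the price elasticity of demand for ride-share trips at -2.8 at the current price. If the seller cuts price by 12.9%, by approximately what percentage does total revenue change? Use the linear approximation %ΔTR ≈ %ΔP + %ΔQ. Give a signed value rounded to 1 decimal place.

+23.2%

%ΔQ ≈ Ed × %ΔP = (-2.8) × (-12.9%) = +36.1200%
%ΔTR ≈ %ΔP + %ΔQ = (-12.9%) + (+36.1200%) = +23.2200%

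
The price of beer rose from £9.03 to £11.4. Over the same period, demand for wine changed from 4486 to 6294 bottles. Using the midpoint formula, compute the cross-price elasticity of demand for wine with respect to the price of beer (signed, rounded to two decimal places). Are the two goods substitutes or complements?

1.45; substitutes

%ΔQ_{wine} = (6294 − 4486)/avg = 1808/5390 = 0.335435…
%ΔP_{beer} = (11.4 − 9.03)/avg = 2.37/10.215 = 0.232011…
E_cross = (1808/5390) / (2.37/10.215) = 1.4457…
E_cross > 0 ⇒ the goods are substitutes.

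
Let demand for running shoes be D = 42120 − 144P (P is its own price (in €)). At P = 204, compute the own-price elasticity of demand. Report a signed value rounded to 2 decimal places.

At the given values, D = 42120 − 144(204) = 12744.
∂D/∂P = −144.
E = (-144) × (204/12744) = -2.3050…

-2.31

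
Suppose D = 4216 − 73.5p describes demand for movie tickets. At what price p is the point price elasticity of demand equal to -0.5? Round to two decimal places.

19.12

Ed = −73.5p/(4216 − 73.5p). Set this equal to -0.5:
73.5p = 0.5·(4216 − 73.5p) ⇒ 73.5p(1 + 0.5) = 0.5·4216
p = 0.5·4216 / (73.5·1.5) = 19.1201…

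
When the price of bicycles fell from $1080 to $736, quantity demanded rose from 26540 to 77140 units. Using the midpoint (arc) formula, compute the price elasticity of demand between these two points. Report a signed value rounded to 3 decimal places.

-2.576

%ΔQ = (77140 − 26540) / [(26540 + 77140)/2] = 50600/51840 = 0.976080…
%ΔP = (736 − 1080) / [(1080 + 736)/2] = -344/908 = -0.378854…
Arc Ed = %ΔQ / %ΔP = (50600/51840) / (-344/908) = -2.57639…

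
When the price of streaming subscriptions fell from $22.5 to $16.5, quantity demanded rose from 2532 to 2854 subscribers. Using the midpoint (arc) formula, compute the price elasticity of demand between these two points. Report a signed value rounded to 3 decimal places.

%ΔQ = (2854 − 2532) / [(2532 + 2854)/2] = 322/2693 = 0.119569…
%ΔP = (16.5 − 22.5) / [(22.5 + 16.5)/2] = -6/19.5 = -0.307692…
Arc Ed = %ΔQ / %ΔP = (322/2693) / (-6/19.5) = -0.38860…

-0.389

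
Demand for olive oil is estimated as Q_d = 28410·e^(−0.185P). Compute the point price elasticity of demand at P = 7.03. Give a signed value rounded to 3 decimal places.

-1.301

dQ_d/dP = −0.185·Q_d = -1431.6. At P = 7.03, Q_d = 7738.37.
Ed = (dQ_d/dP)·(P/Q_d) = (-1431.6) × (7.03/7738.37) = -1.30055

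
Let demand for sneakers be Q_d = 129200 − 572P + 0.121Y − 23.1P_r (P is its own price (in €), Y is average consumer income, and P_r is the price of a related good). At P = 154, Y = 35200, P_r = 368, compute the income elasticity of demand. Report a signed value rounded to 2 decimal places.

At the given values, Q_d = 129200 − 572(154) + 0.121(35200) − 23.1(368) = 36870.4.
∂Q_d/∂Y = 0.121.
E = (0.121) × (35200/36870.4) = 0.1155…

0.12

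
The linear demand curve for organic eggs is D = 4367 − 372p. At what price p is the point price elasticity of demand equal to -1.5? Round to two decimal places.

Ed = −372p/(4367 − 372p). Set this equal to -1.5:
372p = 1.5·(4367 − 372p) ⇒ 372p(1 + 1.5) = 1.5·4367
p = 1.5·4367 / (372·2.5) = 7.0435…

7.04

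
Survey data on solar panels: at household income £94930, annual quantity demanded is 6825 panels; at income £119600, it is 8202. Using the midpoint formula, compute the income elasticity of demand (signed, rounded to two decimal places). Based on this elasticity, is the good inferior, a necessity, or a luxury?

%ΔQ = (8202 − 6825)/[( 6825 + 8202)/2] = 1377/7513.5 = 0.183270…
%ΔIncome = (119600 − 94930)/[( 94930 + 119600)/2] = 24670/107265 = 0.229991…
E_income = (1377/7513.5) / (24670/107265) = 0.7968…
0 < E_income < 1 ⇒ normal good, necessity.

0.80; necessity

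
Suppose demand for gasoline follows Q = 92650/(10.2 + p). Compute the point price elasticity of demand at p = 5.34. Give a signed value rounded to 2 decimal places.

-0.34

dQ/dp = −92650/(10.2 + p)² = -383.657. At p = 5.34, Q = 5962.03.
Ed = (dQ/dp)·(p/Q) = (-383.657) × (5.34/5962.03) = -0.3436…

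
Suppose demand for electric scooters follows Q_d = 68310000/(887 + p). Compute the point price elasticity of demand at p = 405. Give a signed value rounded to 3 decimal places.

-0.313

dQ_d/dp = −68310000/(887 + p)² = -40.9222. At p = 405, Q_d = 52871.5.
Ed = (dQ_d/dp)·(p/Q_d) = (-40.9222) × (405/52871.5) = -0.31346…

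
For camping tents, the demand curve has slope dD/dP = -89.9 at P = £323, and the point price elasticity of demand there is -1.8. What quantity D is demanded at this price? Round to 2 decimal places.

Ed = (dD/dP)·(P/D) ⇒ D = (dD/dP)·P/Ed = (-89.9)·323/(-1.8) = 16132.0555…

16132.06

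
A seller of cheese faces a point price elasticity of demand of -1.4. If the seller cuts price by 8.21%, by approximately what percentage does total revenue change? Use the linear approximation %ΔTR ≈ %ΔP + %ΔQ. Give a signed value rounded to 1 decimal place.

%ΔQ ≈ Ed × %ΔP = (-1.4) × (-8.21%) = +11.4940%
%ΔTR ≈ %ΔP + %ΔQ = (-8.21%) + (+11.4940%) = +3.2840%

+3.3%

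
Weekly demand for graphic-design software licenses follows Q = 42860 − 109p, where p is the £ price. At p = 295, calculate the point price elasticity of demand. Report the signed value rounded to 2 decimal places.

-3.00

dQ/dp = −109. At p = 295, Q = 42860 − 109(295) = 10705.
Ed = (dQ/dp)·(p/Q) = −109 × (295/10705) = -3.0037…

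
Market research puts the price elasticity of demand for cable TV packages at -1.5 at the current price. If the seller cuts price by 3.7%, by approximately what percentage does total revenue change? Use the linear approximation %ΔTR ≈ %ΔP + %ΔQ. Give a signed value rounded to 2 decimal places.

%ΔQ ≈ Ed × %ΔP = (-1.5) × (-3.7%) = +5.5500%
%ΔTR ≈ %ΔP + %ΔQ = (-3.7%) + (+5.5500%) = +1.8500%

+1.85%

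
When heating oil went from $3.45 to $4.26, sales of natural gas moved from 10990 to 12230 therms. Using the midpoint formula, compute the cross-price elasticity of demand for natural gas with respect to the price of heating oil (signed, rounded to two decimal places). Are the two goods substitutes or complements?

%ΔQ_{natural gas} = (12230 − 10990)/avg = 1240/11610 = 0.106804…
%ΔP_{heating oil} = (4.26 − 3.45)/avg = 0.81/3.855 = 0.210116…
E_cross = (1240/11610) / (0.81/3.855) = 0.5083…
E_cross > 0 ⇒ the goods are substitutes.

0.51; substitutes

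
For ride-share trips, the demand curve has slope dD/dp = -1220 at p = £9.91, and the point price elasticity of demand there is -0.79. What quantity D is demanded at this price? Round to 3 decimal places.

Ed = (dD/dp)·(p/D) ⇒ D = (dD/dp)·p/Ed = (-1220)·9.91/(-0.79) = 15304.05063…

15304.051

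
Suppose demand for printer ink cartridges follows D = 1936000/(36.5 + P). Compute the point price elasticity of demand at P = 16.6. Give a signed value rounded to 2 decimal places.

dD/dP = −1936000/(36.5 + P)² = -686.62. At P = 16.6, D = 36459.5.
Ed = (dD/dP)·(P/D) = (-686.62) × (16.6/36459.5) = -0.3126…

-0.31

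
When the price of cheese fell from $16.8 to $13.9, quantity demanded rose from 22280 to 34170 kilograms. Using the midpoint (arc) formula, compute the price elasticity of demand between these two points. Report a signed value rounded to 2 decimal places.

%ΔQ = (34170 − 22280) / [(22280 + 34170)/2] = 11890/28225 = 0.421257…
%ΔP = (13.9 − 16.8) / [(16.8 + 13.9)/2] = -2.9/15.35 = -0.188925…
Arc Ed = %ΔQ / %ΔP = (11890/28225) / (-2.9/15.35) = -2.2297…

-2.23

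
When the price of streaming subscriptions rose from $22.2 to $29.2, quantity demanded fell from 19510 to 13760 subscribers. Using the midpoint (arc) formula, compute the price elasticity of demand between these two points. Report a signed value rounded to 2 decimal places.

-1.27

%ΔQ = (13760 − 19510) / [(19510 + 13760)/2] = -5750/16635 = -0.345656…
%ΔP = (29.2 − 22.2) / [(22.2 + 29.2)/2] = 7/25.7 = 0.272373…
Arc Ed = %ΔQ / %ΔP = (-5750/16635) / (7/25.7) = -1.2690…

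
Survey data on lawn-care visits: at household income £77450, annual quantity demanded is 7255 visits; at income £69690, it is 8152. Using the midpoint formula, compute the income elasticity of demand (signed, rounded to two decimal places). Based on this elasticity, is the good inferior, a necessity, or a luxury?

-1.10; inferior

%ΔQ = (8152 − 7255)/[( 7255 + 8152)/2] = 897/7703.5 = 0.116440…
%ΔIncome = (69690 − 77450)/[( 77450 + 69690)/2] = -7760/73570 = -0.105477…
E_income = (897/7703.5) / (-7760/73570) = -1.1039…
E_income < 0 ⇒ inferior good.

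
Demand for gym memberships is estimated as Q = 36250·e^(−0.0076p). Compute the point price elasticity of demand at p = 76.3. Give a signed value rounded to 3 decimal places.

-0.580

dQ/dp = −0.0076·Q = -154.271. At p = 76.3, Q = 20298.8.
Ed = (dQ/dp)·(p/Q) = (-154.271) × (76.3/20298.8) = -0.57988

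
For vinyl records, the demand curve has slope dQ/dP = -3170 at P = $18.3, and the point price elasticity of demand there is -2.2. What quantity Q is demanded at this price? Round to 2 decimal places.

26368.64

Ed = (dQ/dP)·(P/Q) ⇒ Q = (dQ/dP)·P/Ed = (-3170)·18.3/(-2.2) = 26368.6363…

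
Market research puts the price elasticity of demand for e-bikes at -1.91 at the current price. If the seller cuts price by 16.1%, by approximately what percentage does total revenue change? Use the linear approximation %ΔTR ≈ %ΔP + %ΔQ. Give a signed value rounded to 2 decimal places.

%ΔQ ≈ Ed × %ΔP = (-1.91) × (-16.1%) = +30.7510%
%ΔTR ≈ %ΔP + %ΔQ = (-16.1%) + (+30.7510%) = +14.6510%

+14.65%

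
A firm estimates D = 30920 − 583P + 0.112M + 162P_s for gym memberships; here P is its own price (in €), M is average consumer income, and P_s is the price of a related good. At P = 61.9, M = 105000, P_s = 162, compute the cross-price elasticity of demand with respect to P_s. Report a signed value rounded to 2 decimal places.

0.80

At the given values, D = 30920 − 583(61.9) + 0.112(105000) + 162(162) = 32836.3.
∂D/∂P_s = 162.
E = (162) × (162/32836.3) = 0.7992…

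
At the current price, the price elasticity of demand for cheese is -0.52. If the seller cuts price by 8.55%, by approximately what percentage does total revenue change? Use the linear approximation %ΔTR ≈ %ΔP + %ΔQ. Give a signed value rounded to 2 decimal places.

-4.10%

%ΔQ ≈ Ed × %ΔP = (-0.52) × (-8.55%) = +4.4460%
%ΔTR ≈ %ΔP + %ΔQ = (-8.55%) + (+4.4460%) = -4.1040%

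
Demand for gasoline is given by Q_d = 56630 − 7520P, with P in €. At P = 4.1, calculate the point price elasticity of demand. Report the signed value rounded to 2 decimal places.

-1.20

dQ_d/dP = −7520. At P = 4.1, Q_d = 56630 − 7520(4.1) = 25798.
Ed = (dQ_d/dP)·(P/Q_d) = −7520 × (4.1/25798) = -1.1951…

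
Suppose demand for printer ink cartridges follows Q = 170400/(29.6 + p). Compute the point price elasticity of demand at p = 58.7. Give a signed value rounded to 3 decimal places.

dQ/dp = −170400/(29.6 + p)² = -21.8549. At p = 58.7, Q = 1929.78.
Ed = (dQ/dp)·(p/Q) = (-21.8549) × (58.7/1929.78) = -0.66477…

-0.665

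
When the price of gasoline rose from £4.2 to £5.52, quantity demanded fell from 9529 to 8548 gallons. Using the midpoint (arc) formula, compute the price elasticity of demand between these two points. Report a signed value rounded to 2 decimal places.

-0.40

%ΔQ = (8548 − 9529) / [(9529 + 8548)/2] = -981/9038.5 = -0.108535…
%ΔP = (5.52 − 4.2) / [(4.2 + 5.52)/2] = 1.32/4.86 = 0.271604…
Arc Ed = %ΔQ / %ΔP = (-981/9038.5) / (1.32/4.86) = -0.3996…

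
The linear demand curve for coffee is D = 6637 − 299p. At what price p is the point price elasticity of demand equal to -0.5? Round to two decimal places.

7.40

Ed = −299p/(6637 − 299p). Set this equal to -0.5:
299p = 0.5·(6637 − 299p) ⇒ 299p(1 + 0.5) = 0.5·6637
p = 0.5·6637 / (299·1.5) = 7.3991…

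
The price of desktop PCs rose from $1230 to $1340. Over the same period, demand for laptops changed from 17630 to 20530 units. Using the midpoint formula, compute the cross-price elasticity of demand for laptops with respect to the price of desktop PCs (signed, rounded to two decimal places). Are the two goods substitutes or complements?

1.78; substitutes

%ΔQ_{laptops} = (20530 − 17630)/avg = 2900/19080 = 0.151991…
%ΔP_{desktop PCs} = (1340 − 1230)/avg = 110/1285 = 0.085603…
E_cross = (2900/19080) / (110/1285) = 1.7755…
E_cross > 0 ⇒ the goods are substitutes.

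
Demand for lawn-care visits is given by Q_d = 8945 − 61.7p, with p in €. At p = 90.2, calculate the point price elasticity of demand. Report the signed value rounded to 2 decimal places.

dQ_d/dp = −61.7. At p = 90.2, Q_d = 8945 − 61.7(90.2) = 3379.66.
Ed = (dQ_d/dp)·(p/Q_d) = −61.7 × (90.2/3379.66) = -1.6467…

-1.65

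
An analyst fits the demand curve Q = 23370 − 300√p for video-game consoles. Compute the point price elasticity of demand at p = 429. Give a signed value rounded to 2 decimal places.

-0.18

dQ/dp = −300/(2√p) = -7.24207. At p = 429, Q = 17156.3.
Ed = (dQ/dp)·(p/Q) = (-7.24207) × (429/17156.3) = -0.1810…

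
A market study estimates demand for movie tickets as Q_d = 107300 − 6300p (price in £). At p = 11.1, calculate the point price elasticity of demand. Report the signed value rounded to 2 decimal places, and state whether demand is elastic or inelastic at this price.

-1.87; elastic

dQ_d/dp = −6300. At p = 11.1, Q_d = 107300 − 6300(11.1) = 37370.
Ed = (dQ_d/dp)·(p/Q_d) = −6300 × (11.1/37370) = -1.8712…
|Ed| = 1.87 > 1, so demand is elastic.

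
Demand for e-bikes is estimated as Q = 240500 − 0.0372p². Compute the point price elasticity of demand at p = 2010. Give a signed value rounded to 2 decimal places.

-3.33

dQ/dp = −2·0.0372·p = -149.544. At p = 2010, Q = 90208.28.
Ed = (dQ/dp)·(p/Q) = (-149.544) × (2010/90208.28) = -3.3321…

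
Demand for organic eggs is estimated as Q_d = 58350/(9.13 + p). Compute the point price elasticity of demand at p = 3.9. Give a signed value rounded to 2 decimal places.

dQ_d/dp = −58350/(9.13 + p)² = -343.678. At p = 3.9, Q_d = 4478.13.
Ed = (dQ_d/dp)·(p/Q_d) = (-343.678) × (3.9/4478.13) = -0.2993…

-0.30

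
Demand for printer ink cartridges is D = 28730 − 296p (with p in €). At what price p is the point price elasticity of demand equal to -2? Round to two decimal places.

64.71

Ed = −296p/(28730 − 296p). Set this equal to -2:
296p = 2·(28730 − 296p) ⇒ 296p(1 + 2) = 2·28730
p = 2·28730 / (296·3) = 64.7072…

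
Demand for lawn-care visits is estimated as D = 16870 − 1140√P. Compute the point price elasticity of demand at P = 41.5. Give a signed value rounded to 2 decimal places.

-0.39

dD/dP = −1140/(2√P) = -88.4812. At P = 41.5, D = 9526.06.
Ed = (dD/dP)·(P/D) = (-88.4812) × (41.5/9526.06) = -0.3854…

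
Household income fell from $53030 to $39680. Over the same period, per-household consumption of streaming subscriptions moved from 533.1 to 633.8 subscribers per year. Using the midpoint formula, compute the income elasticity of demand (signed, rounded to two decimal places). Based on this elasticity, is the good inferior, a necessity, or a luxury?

%ΔQ = (633.8 − 533.1)/[( 533.1 + 633.8)/2] = 100.7/583.45 = 0.172594…
%ΔIncome = (39680 − 53030)/[( 53030 + 39680)/2] = -13350/46355 = -0.287994…
E_income = (100.7/583.45) / (-13350/46355) = -0.5992…
E_income < 0 ⇒ inferior good.

-0.60; inferior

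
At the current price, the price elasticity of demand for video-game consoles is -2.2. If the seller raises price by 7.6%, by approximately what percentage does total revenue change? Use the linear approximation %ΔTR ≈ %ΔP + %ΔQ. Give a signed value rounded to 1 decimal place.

%ΔQ ≈ Ed × %ΔP = (-2.2) × (+7.6%) = -16.7200%
%ΔTR ≈ %ΔP + %ΔQ = (+7.6%) + (-16.7200%) = -9.1200%

-9.1%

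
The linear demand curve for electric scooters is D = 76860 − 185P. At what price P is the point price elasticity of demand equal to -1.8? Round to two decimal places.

Ed = −185P/(76860 − 185P). Set this equal to -1.8:
185P = 1.8·(76860 − 185P) ⇒ 185P(1 + 1.8) = 1.8·76860
P = 1.8·76860 / (185·2.8) = 267.0810…

267.08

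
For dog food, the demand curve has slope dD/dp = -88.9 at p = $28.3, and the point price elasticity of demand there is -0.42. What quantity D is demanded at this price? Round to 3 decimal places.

5990.167

Ed = (dD/dp)·(p/D) ⇒ D = (dD/dp)·p/Ed = (-88.9)·28.3/(-0.42) = 5990.16666…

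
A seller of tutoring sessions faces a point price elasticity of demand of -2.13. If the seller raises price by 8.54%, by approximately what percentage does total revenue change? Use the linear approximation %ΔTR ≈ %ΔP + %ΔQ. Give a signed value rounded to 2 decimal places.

-9.65%

%ΔQ ≈ Ed × %ΔP = (-2.13) × (+8.54%) = -18.1902%
%ΔTR ≈ %ΔP + %ΔQ = (+8.54%) + (-18.1902%) = -9.6502%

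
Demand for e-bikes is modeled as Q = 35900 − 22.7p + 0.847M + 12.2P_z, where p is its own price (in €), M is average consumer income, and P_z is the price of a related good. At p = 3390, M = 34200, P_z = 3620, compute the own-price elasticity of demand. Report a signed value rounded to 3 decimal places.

-2.399

At the given values, Q = 35900 − 22.7(3390) + 0.847(34200) + 12.2(3620) = 32078.4.
∂Q/∂p = −22.7.
E = (-22.7) × (3390/32078.4) = -2.39890…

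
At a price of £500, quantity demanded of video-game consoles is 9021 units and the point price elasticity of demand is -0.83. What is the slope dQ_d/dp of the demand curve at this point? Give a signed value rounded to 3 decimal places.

-14.975

Ed = (dQ_d/dp)·(p/Q_d) ⇒ dQ_d/dp = Ed·Q_d/p = (-0.83)·9021/500 = -14.97486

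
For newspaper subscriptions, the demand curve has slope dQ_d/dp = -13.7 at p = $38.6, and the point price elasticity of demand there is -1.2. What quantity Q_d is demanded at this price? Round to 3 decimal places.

440.683

Ed = (dQ_d/dp)·(p/Q_d) ⇒ Q_d = (dQ_d/dp)·p/Ed = (-13.7)·38.6/(-1.2) = 440.68333…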